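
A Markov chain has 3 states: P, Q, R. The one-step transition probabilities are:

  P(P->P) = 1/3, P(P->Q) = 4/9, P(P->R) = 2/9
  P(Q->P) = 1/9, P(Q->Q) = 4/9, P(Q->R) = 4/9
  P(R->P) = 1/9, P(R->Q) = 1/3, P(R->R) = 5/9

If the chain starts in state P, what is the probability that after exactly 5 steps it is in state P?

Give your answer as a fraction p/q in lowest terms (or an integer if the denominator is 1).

Computing P^5 by repeated multiplication:
P^1 =
  P: [1/3, 4/9, 2/9]
  Q: [1/9, 4/9, 4/9]
  R: [1/9, 1/3, 5/9]
P^2 =
  P: [5/27, 34/81, 32/81]
  Q: [11/81, 32/81, 38/81]
  R: [11/81, 31/81, 13/27]
P^3 =
  P: [37/243, 292/729, 326/729]
  Q: [103/729, 286/729, 340/729]
  R: [103/729, 95/243, 341/729]
P^4 =
  P: [317/2187, 2590/6561, 3020/6561]
  Q: [935/6561, 2576/6561, 3050/6561]
  R: [935/6561, 2575/6561, 113/243]
P^5 =
  P: [2821/19683, 23224/59049, 27362/59049]
  Q: [8431/59049, 23194/59049, 27424/59049]
  R: [8431/59049, 859/2187, 27425/59049]

(P^5)[P -> P] = 2821/19683

Answer: 2821/19683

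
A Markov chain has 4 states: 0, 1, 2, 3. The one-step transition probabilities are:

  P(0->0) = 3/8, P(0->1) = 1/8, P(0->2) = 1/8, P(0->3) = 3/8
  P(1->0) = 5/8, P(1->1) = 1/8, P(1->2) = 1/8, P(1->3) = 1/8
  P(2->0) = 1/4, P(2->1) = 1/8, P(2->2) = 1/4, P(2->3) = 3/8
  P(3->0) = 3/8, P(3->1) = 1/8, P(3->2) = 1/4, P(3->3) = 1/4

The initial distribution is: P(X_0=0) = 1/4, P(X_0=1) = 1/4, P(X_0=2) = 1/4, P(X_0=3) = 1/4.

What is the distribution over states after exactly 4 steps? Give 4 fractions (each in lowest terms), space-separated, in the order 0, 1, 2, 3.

Propagating the distribution step by step (d_{t+1} = d_t * P):
d_0 = (0=1/4, 1=1/4, 2=1/4, 3=1/4)
  d_1[0] = 1/4*3/8 + 1/4*5/8 + 1/4*1/4 + 1/4*3/8 = 13/32
  d_1[1] = 1/4*1/8 + 1/4*1/8 + 1/4*1/8 + 1/4*1/8 = 1/8
  d_1[2] = 1/4*1/8 + 1/4*1/8 + 1/4*1/4 + 1/4*1/4 = 3/16
  d_1[3] = 1/4*3/8 + 1/4*1/8 + 1/4*3/8 + 1/4*1/4 = 9/32
d_1 = (0=13/32, 1=1/8, 2=3/16, 3=9/32)
  d_2[0] = 13/32*3/8 + 1/8*5/8 + 3/16*1/4 + 9/32*3/8 = 49/128
  d_2[1] = 13/32*1/8 + 1/8*1/8 + 3/16*1/8 + 9/32*1/8 = 1/8
  d_2[2] = 13/32*1/8 + 1/8*1/8 + 3/16*1/4 + 9/32*1/4 = 47/256
  d_2[3] = 13/32*3/8 + 1/8*1/8 + 3/16*3/8 + 9/32*1/4 = 79/256
d_2 = (0=49/128, 1=1/8, 2=47/256, 3=79/256)
  d_3[0] = 49/128*3/8 + 1/8*5/8 + 47/256*1/4 + 79/256*3/8 = 785/2048
  d_3[1] = 49/128*1/8 + 1/8*1/8 + 47/256*1/8 + 79/256*1/8 = 1/8
  d_3[2] = 49/128*1/8 + 1/8*1/8 + 47/256*1/4 + 79/256*1/4 = 191/1024
  d_3[3] = 49/128*3/8 + 1/8*1/8 + 47/256*3/8 + 79/256*1/4 = 625/2048
d_3 = (0=785/2048, 1=1/8, 2=191/1024, 3=625/2048)
  d_4[0] = 785/2048*3/8 + 1/8*5/8 + 191/1024*1/4 + 625/2048*3/8 = 3137/8192
  d_4[1] = 785/2048*1/8 + 1/8*1/8 + 191/1024*1/8 + 625/2048*1/8 = 1/8
  d_4[2] = 785/2048*1/8 + 1/8*1/8 + 191/1024*1/4 + 625/2048*1/4 = 3055/16384
  d_4[3] = 785/2048*3/8 + 1/8*1/8 + 191/1024*3/8 + 625/2048*1/4 = 5007/16384
d_4 = (0=3137/8192, 1=1/8, 2=3055/16384, 3=5007/16384)

Answer: 3137/8192 1/8 3055/16384 5007/16384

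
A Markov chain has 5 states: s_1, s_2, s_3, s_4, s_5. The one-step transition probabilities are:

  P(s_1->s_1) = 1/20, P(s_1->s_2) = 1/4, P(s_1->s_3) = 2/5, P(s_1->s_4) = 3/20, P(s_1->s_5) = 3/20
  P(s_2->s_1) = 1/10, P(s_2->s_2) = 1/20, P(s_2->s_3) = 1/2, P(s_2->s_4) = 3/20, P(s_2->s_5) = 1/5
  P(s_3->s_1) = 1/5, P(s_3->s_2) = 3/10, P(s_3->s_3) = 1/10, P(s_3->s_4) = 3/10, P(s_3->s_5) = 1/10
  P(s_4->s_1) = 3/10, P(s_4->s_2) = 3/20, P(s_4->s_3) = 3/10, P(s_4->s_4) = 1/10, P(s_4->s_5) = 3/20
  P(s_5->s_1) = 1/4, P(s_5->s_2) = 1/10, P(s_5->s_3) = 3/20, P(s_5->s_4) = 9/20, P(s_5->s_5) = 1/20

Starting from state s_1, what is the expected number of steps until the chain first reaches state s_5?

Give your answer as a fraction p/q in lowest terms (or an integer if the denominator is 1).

Let h_i = expected steps to first reach s_5 from state i.
Boundary: h_s_5 = 0.
First-step equations for the other states:
  h_s_1 = 1 + 1/20*h_s_1 + 1/4*h_s_2 + 2/5*h_s_3 + 3/20*h_s_4 + 3/20*h_s_5
  h_s_2 = 1 + 1/10*h_s_1 + 1/20*h_s_2 + 1/2*h_s_3 + 3/20*h_s_4 + 1/5*h_s_5
  h_s_3 = 1 + 1/5*h_s_1 + 3/10*h_s_2 + 1/10*h_s_3 + 3/10*h_s_4 + 1/10*h_s_5
  h_s_4 = 1 + 3/10*h_s_1 + 3/20*h_s_2 + 3/10*h_s_3 + 1/10*h_s_4 + 3/20*h_s_5

Substituting h_s_5 = 0 and rearranging gives the linear system (I - Q) h = 1:
  [19/20, -1/4, -2/5, -3/20] . (h_s_1, h_s_2, h_s_3, h_s_4) = 1
  [-1/10, 19/20, -1/2, -3/20] . (h_s_1, h_s_2, h_s_3, h_s_4) = 1
  [-1/5, -3/10, 9/10, -3/10] . (h_s_1, h_s_2, h_s_3, h_s_4) = 1
  [-3/10, -3/20, -3/10, 9/10] . (h_s_1, h_s_2, h_s_3, h_s_4) = 1

Solving yields:
  h_s_1 = 44060/6381
  h_s_2 = 14120/2127
  h_s_3 = 15230/2127
  h_s_4 = 132200/19143

Starting state is s_1, so the expected hitting time is h_s_1 = 44060/6381.

Answer: 44060/6381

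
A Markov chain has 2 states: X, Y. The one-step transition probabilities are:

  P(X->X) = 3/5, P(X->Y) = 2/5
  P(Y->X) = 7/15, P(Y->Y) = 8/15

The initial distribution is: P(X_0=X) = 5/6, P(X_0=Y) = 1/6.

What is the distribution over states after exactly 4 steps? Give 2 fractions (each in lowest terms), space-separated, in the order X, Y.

Propagating the distribution step by step (d_{t+1} = d_t * P):
d_0 = (X=5/6, Y=1/6)
  d_1[X] = 5/6*3/5 + 1/6*7/15 = 26/45
  d_1[Y] = 5/6*2/5 + 1/6*8/15 = 19/45
d_1 = (X=26/45, Y=19/45)
  d_2[X] = 26/45*3/5 + 19/45*7/15 = 367/675
  d_2[Y] = 26/45*2/5 + 19/45*8/15 = 308/675
d_2 = (X=367/675, Y=308/675)
  d_3[X] = 367/675*3/5 + 308/675*7/15 = 5459/10125
  d_3[Y] = 367/675*2/5 + 308/675*8/15 = 4666/10125
d_3 = (X=5459/10125, Y=4666/10125)
  d_4[X] = 5459/10125*3/5 + 4666/10125*7/15 = 81793/151875
  d_4[Y] = 5459/10125*2/5 + 4666/10125*8/15 = 70082/151875
d_4 = (X=81793/151875, Y=70082/151875)

Answer: 81793/151875 70082/151875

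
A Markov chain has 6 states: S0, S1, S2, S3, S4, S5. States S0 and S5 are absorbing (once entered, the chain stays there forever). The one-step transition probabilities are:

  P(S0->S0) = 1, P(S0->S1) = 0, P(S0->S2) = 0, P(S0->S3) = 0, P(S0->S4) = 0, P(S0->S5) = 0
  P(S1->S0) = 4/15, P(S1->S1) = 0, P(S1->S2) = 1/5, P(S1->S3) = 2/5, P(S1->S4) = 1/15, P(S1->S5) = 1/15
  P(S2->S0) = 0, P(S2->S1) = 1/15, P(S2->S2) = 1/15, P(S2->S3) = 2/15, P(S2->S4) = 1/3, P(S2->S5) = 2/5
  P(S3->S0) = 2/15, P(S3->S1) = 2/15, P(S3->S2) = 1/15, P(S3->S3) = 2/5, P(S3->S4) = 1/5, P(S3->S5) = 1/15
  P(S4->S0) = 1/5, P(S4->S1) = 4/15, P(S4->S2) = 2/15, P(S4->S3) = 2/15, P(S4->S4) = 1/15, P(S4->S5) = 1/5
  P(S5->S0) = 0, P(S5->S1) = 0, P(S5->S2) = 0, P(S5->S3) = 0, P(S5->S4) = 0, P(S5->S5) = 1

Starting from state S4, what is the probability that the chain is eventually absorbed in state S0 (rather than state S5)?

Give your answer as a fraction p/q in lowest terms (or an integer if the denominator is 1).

Let a_i = P(absorbed in S0 | start in state i).
Boundary conditions: a_S0 = 1, a_S5 = 0.
For each transient state i, a_i = sum_j P(i->j) * a_j:
  a_S1 = 4/15*a_S0 + 0*a_S1 + 1/5*a_S2 + 2/5*a_S3 + 1/15*a_S4 + 1/15*a_S5
  a_S2 = 0*a_S0 + 1/15*a_S1 + 1/15*a_S2 + 2/15*a_S3 + 1/3*a_S4 + 2/5*a_S5
  a_S3 = 2/15*a_S0 + 2/15*a_S1 + 1/15*a_S2 + 2/5*a_S3 + 1/5*a_S4 + 1/15*a_S5
  a_S4 = 1/5*a_S0 + 4/15*a_S1 + 2/15*a_S2 + 2/15*a_S3 + 1/15*a_S4 + 1/5*a_S5

Substituting a_S0 = 1 and a_S5 = 0, rearrange to (I - Q) a = r where r[i] = P(i -> S0):
  [1, -1/5, -2/5, -1/15] . (a_S1, a_S2, a_S3, a_S4) = 4/15
  [-1/15, 14/15, -2/15, -1/3] . (a_S1, a_S2, a_S3, a_S4) = 0
  [-2/15, -1/15, 3/5, -1/5] . (a_S1, a_S2, a_S3, a_S4) = 2/15
  [-4/15, -2/15, -2/15, 14/15] . (a_S1, a_S2, a_S3, a_S4) = 1/5

Solving yields:
  a_S1 = 10361/17840
  a_S2 = 334/1115
  a_S3 = 1969/3568
  a_S4 = 8953/17840

Starting state is S4, so the absorption probability is a_S4 = 8953/17840.

Answer: 8953/17840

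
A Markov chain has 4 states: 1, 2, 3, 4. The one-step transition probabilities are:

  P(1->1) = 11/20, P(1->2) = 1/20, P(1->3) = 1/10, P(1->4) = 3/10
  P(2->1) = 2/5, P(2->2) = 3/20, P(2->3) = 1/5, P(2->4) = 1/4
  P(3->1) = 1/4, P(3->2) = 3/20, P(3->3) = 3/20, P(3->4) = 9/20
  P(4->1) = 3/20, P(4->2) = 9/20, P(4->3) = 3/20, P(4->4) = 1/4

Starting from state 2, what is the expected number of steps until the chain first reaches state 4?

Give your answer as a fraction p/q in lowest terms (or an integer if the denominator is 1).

Let h_i = expected steps to first reach 4 from state i.
Boundary: h_4 = 0.
First-step equations for the other states:
  h_1 = 1 + 11/20*h_1 + 1/20*h_2 + 1/10*h_3 + 3/10*h_4
  h_2 = 1 + 2/5*h_1 + 3/20*h_2 + 1/5*h_3 + 1/4*h_4
  h_3 = 1 + 1/4*h_1 + 3/20*h_2 + 3/20*h_3 + 9/20*h_4

Substituting h_4 = 0 and rearranging gives the linear system (I - Q) h = 1:
  [9/20, -1/20, -1/10] . (h_1, h_2, h_3) = 1
  [-2/5, 17/20, -1/5] . (h_1, h_2, h_3) = 1
  [-1/4, -3/20, 17/20] . (h_1, h_2, h_3) = 1

Solving yields:
  h_1 = 520/163
  h_2 = 540/163
  h_3 = 440/163

Starting state is 2, so the expected hitting time is h_2 = 540/163.

Answer: 540/163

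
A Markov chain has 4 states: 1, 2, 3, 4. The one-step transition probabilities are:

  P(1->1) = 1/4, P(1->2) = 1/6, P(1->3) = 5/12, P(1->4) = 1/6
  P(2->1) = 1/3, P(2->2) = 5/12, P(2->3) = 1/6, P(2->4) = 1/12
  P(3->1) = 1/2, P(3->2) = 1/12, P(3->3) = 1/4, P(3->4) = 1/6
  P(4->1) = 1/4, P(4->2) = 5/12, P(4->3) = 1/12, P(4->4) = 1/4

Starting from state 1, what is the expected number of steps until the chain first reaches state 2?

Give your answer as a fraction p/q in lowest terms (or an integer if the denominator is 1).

Answer: 616/115

Derivation:
Let h_i = expected steps to first reach 2 from state i.
Boundary: h_2 = 0.
First-step equations for the other states:
  h_1 = 1 + 1/4*h_1 + 1/6*h_2 + 5/12*h_3 + 1/6*h_4
  h_3 = 1 + 1/2*h_1 + 1/12*h_2 + 1/4*h_3 + 1/6*h_4
  h_4 = 1 + 1/4*h_1 + 5/12*h_2 + 1/12*h_3 + 1/4*h_4

Substituting h_2 = 0 and rearranging gives the linear system (I - Q) h = 1:
  [3/4, -5/12, -1/6] . (h_1, h_3, h_4) = 1
  [-1/2, 3/4, -1/6] . (h_1, h_3, h_4) = 1
  [-1/4, -1/12, 3/4] . (h_1, h_3, h_4) = 1

Solving yields:
  h_1 = 616/115
  h_3 = 132/23
  h_4 = 432/115

Starting state is 1, so the expected hitting time is h_1 = 616/115.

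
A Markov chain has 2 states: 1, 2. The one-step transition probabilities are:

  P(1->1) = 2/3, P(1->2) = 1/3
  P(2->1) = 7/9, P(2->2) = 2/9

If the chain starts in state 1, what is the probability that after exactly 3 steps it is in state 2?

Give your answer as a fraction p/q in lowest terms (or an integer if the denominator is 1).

Answer: 73/243

Derivation:
Computing P^3 by repeated multiplication:
P^1 =
  1: [2/3, 1/3]
  2: [7/9, 2/9]
P^2 =
  1: [19/27, 8/27]
  2: [56/81, 25/81]
P^3 =
  1: [170/243, 73/243]
  2: [511/729, 218/729]

(P^3)[1 -> 2] = 73/243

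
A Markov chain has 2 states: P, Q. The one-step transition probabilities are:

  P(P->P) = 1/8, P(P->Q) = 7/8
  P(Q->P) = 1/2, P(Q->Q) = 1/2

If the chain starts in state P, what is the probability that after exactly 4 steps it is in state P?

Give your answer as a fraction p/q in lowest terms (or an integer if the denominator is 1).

Computing P^4 by repeated multiplication:
P^1 =
  P: [1/8, 7/8]
  Q: [1/2, 1/2]
P^2 =
  P: [29/64, 35/64]
  Q: [5/16, 11/16]
P^3 =
  P: [169/512, 343/512]
  Q: [49/128, 79/128]
P^4 =
  P: [1541/4096, 2555/4096]
  Q: [365/1024, 659/1024]

(P^4)[P -> P] = 1541/4096

Answer: 1541/4096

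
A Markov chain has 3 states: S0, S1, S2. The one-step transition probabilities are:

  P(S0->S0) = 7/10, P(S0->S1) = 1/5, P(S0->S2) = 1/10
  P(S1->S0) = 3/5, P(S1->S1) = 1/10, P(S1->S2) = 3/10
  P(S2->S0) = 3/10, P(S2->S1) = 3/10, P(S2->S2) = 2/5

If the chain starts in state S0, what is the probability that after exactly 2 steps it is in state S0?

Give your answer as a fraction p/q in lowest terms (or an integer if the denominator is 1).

Computing P^2 by repeated multiplication:
P^1 =
  S0: [7/10, 1/5, 1/10]
  S1: [3/5, 1/10, 3/10]
  S2: [3/10, 3/10, 2/5]
P^2 =
  S0: [16/25, 19/100, 17/100]
  S1: [57/100, 11/50, 21/100]
  S2: [51/100, 21/100, 7/25]

(P^2)[S0 -> S0] = 16/25

Answer: 16/25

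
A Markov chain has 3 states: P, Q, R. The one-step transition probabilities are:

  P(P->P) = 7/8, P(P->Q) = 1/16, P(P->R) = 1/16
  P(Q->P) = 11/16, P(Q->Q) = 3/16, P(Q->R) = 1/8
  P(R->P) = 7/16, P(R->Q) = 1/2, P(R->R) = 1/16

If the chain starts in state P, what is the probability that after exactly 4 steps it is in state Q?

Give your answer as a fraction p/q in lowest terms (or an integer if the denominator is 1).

Answer: 6913/65536

Derivation:
Computing P^4 by repeated multiplication:
P^1 =
  P: [7/8, 1/16, 1/16]
  Q: [11/16, 3/16, 1/8]
  R: [7/16, 1/2, 1/16]
P^2 =
  P: [107/128, 25/256, 17/256]
  Q: [201/256, 9/64, 19/256]
  R: [193/256, 39/256, 3/32]
P^3 =
  P: [1695/2048, 425/4096, 281/4096]
  Q: [3343/4096, 461/4096, 73/1024]
  R: [3299/4096, 251/2048, 295/4096]
P^4 =
  P: [27051/32768, 6913/65536, 4521/65536]
  Q: [53917/65536, 3531/32768, 4557/65536]
  R: [53773/65536, 7165/65536, 2299/32768]

(P^4)[P -> Q] = 6913/65536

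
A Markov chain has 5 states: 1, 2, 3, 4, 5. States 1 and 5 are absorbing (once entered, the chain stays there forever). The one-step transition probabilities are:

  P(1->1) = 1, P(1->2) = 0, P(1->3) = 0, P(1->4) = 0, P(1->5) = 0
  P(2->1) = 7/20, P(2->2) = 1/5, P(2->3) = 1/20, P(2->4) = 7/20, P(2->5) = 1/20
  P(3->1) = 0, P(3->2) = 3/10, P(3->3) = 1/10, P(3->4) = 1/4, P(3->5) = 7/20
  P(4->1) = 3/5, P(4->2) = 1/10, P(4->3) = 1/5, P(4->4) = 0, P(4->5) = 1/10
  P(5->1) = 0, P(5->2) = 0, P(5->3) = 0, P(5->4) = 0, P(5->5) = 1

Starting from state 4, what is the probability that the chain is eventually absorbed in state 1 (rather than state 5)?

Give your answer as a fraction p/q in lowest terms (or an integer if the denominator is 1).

Answer: 634/815

Derivation:
Let a_i = P(absorbed in 1 | start in state i).
Boundary conditions: a_1 = 1, a_5 = 0.
For each transient state i, a_i = sum_j P(i->j) * a_j:
  a_2 = 7/20*a_1 + 1/5*a_2 + 1/20*a_3 + 7/20*a_4 + 1/20*a_5
  a_3 = 0*a_1 + 3/10*a_2 + 1/10*a_3 + 1/4*a_4 + 7/20*a_5
  a_4 = 3/5*a_1 + 1/10*a_2 + 1/5*a_3 + 0*a_4 + 1/10*a_5

Substituting a_1 = 1 and a_5 = 0, rearrange to (I - Q) a = r where r[i] = P(i -> 1):
  [4/5, -1/20, -7/20] . (a_2, a_3, a_4) = 7/20
  [-3/10, 9/10, -1/4] . (a_2, a_3, a_4) = 0
  [-1/10, -1/5, 1] . (a_2, a_3, a_4) = 3/5

Solving yields:
  a_2 = 1976/2445
  a_3 = 1187/2445
  a_4 = 634/815

Starting state is 4, so the absorption probability is a_4 = 634/815.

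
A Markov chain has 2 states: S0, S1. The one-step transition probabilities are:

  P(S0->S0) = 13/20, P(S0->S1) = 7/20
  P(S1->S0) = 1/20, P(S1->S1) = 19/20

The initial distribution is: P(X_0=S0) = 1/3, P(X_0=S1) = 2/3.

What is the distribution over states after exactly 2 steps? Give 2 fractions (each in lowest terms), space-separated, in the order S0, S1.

Propagating the distribution step by step (d_{t+1} = d_t * P):
d_0 = (S0=1/3, S1=2/3)
  d_1[S0] = 1/3*13/20 + 2/3*1/20 = 1/4
  d_1[S1] = 1/3*7/20 + 2/3*19/20 = 3/4
d_1 = (S0=1/4, S1=3/4)
  d_2[S0] = 1/4*13/20 + 3/4*1/20 = 1/5
  d_2[S1] = 1/4*7/20 + 3/4*19/20 = 4/5
d_2 = (S0=1/5, S1=4/5)

Answer: 1/5 4/5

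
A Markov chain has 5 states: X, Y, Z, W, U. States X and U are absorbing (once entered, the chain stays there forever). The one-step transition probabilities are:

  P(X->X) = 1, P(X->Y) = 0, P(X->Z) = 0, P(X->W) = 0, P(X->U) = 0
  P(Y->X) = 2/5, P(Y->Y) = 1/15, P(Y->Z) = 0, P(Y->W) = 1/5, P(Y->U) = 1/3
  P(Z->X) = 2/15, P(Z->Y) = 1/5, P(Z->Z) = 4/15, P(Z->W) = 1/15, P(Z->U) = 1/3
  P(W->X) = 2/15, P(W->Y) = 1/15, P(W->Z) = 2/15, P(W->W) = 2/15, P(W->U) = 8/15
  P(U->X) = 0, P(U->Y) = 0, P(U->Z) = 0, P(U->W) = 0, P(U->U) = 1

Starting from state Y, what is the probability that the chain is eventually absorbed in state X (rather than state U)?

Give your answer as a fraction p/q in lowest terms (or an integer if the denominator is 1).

Let a_i = P(absorbed in X | start in state i).
Boundary conditions: a_X = 1, a_U = 0.
For each transient state i, a_i = sum_j P(i->j) * a_j:
  a_Y = 2/5*a_X + 1/15*a_Y + 0*a_Z + 1/5*a_W + 1/3*a_U
  a_Z = 2/15*a_X + 1/5*a_Y + 4/15*a_Z + 1/15*a_W + 1/3*a_U
  a_W = 2/15*a_X + 1/15*a_Y + 2/15*a_Z + 2/15*a_W + 8/15*a_U

Substituting a_X = 1 and a_U = 0, rearrange to (I - Q) a = r where r[i] = P(i -> X):
  [14/15, 0, -1/5] . (a_Y, a_Z, a_W) = 2/5
  [-1/5, 11/15, -1/15] . (a_Y, a_Z, a_W) = 2/15
  [-1/15, -2/15, 13/15] . (a_Y, a_Z, a_W) = 2/15

Solving yields:
  a_Y = 308/641
  a_Z = 644/1923
  a_W = 466/1923

Starting state is Y, so the absorption probability is a_Y = 308/641.

Answer: 308/641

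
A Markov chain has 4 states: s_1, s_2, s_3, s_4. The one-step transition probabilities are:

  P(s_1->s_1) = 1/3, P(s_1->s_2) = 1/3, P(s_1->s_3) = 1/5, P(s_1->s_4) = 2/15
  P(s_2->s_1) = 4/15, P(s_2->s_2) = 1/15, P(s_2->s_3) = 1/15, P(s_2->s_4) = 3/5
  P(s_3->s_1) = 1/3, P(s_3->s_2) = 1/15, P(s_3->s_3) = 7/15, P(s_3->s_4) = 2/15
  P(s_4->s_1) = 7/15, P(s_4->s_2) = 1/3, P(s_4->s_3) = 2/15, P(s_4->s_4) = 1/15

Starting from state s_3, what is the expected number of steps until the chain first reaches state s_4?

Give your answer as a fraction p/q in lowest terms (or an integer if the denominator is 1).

Answer: 3435/703

Derivation:
Let h_i = expected steps to first reach s_4 from state i.
Boundary: h_s_4 = 0.
First-step equations for the other states:
  h_s_1 = 1 + 1/3*h_s_1 + 1/3*h_s_2 + 1/5*h_s_3 + 2/15*h_s_4
  h_s_2 = 1 + 4/15*h_s_1 + 1/15*h_s_2 + 1/15*h_s_3 + 3/5*h_s_4
  h_s_3 = 1 + 1/3*h_s_1 + 1/15*h_s_2 + 7/15*h_s_3 + 2/15*h_s_4

Substituting h_s_4 = 0 and rearranging gives the linear system (I - Q) h = 1:
  [2/3, -1/3, -1/5] . (h_s_1, h_s_2, h_s_3) = 1
  [-4/15, 14/15, -1/15] . (h_s_1, h_s_2, h_s_3) = 1
  [-1/3, -1/15, 8/15] . (h_s_1, h_s_2, h_s_3) = 1

Solving yields:
  h_s_1 = 3015/703
  h_s_2 = 1860/703
  h_s_3 = 3435/703

Starting state is s_3, so the expected hitting time is h_s_3 = 3435/703.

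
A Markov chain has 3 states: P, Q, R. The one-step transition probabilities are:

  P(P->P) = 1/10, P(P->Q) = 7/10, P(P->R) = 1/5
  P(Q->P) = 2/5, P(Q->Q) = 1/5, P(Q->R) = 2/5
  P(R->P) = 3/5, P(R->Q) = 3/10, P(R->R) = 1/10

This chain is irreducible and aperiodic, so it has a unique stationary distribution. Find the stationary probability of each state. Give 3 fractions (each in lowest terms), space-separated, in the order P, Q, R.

The stationary distribution satisfies pi = pi * P, i.e.:
  pi_P = 1/10*pi_P + 2/5*pi_Q + 3/5*pi_R
  pi_Q = 7/10*pi_P + 1/5*pi_Q + 3/10*pi_R
  pi_R = 1/5*pi_P + 2/5*pi_Q + 1/10*pi_R
with normalization: pi_P + pi_Q + pi_R = 1.

Using the first 2 balance equations plus normalization, the linear system A*pi = b is:
  [-9/10, 2/5, 3/5] . pi = 0
  [7/10, -4/5, 3/10] . pi = 0
  [1, 1, 1] . pi = 1

Solving yields:
  pi_P = 60/173
  pi_Q = 69/173
  pi_R = 44/173

Verification (pi * P):
  60/173*1/10 + 69/173*2/5 + 44/173*3/5 = 60/173 = pi_P  (ok)
  60/173*7/10 + 69/173*1/5 + 44/173*3/10 = 69/173 = pi_Q  (ok)
  60/173*1/5 + 69/173*2/5 + 44/173*1/10 = 44/173 = pi_R  (ok)

Answer: 60/173 69/173 44/173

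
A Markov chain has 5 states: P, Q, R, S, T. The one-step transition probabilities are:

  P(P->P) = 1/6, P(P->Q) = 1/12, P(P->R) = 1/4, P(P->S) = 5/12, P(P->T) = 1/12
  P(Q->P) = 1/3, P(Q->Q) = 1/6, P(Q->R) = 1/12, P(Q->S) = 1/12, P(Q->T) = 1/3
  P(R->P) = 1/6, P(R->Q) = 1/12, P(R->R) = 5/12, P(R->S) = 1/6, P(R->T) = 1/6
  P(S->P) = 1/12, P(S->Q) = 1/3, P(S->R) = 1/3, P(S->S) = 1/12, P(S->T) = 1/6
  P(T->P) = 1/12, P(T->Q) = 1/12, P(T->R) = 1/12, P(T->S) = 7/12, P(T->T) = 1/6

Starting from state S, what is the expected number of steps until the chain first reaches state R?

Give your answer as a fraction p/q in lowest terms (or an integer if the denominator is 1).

Let h_i = expected steps to first reach R from state i.
Boundary: h_R = 0.
First-step equations for the other states:
  h_P = 1 + 1/6*h_P + 1/12*h_Q + 1/4*h_R + 5/12*h_S + 1/12*h_T
  h_Q = 1 + 1/3*h_P + 1/6*h_Q + 1/12*h_R + 1/12*h_S + 1/3*h_T
  h_S = 1 + 1/12*h_P + 1/3*h_Q + 1/3*h_R + 1/12*h_S + 1/6*h_T
  h_T = 1 + 1/12*h_P + 1/12*h_Q + 1/12*h_R + 7/12*h_S + 1/6*h_T

Substituting h_R = 0 and rearranging gives the linear system (I - Q) h = 1:
  [5/6, -1/12, -5/12, -1/12] . (h_P, h_Q, h_S, h_T) = 1
  [-1/3, 5/6, -1/12, -1/3] . (h_P, h_Q, h_S, h_T) = 1
  [-1/12, -1/3, 11/12, -1/6] . (h_P, h_Q, h_S, h_T) = 1
  [-1/12, -1/12, -7/12, 5/6] . (h_P, h_Q, h_S, h_T) = 1

Solving yields:
  h_P = 2704/591
  h_Q = 1112/197
  h_S = 2684/591
  h_T = 1064/197

Starting state is S, so the expected hitting time is h_S = 2684/591.

Answer: 2684/591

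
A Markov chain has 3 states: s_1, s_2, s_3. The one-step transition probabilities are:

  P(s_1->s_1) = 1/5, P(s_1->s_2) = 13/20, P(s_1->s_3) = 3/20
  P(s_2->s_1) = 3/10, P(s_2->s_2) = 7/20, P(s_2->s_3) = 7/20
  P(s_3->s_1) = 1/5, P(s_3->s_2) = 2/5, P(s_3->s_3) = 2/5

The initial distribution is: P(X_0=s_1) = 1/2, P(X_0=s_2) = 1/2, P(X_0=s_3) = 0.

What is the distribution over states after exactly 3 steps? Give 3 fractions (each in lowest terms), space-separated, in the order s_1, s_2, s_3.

Propagating the distribution step by step (d_{t+1} = d_t * P):
d_0 = (s_1=1/2, s_2=1/2, s_3=0)
  d_1[s_1] = 1/2*1/5 + 1/2*3/10 + 0*1/5 = 1/4
  d_1[s_2] = 1/2*13/20 + 1/2*7/20 + 0*2/5 = 1/2
  d_1[s_3] = 1/2*3/20 + 1/2*7/20 + 0*2/5 = 1/4
d_1 = (s_1=1/4, s_2=1/2, s_3=1/4)
  d_2[s_1] = 1/4*1/5 + 1/2*3/10 + 1/4*1/5 = 1/4
  d_2[s_2] = 1/4*13/20 + 1/2*7/20 + 1/4*2/5 = 7/16
  d_2[s_3] = 1/4*3/20 + 1/2*7/20 + 1/4*2/5 = 5/16
d_2 = (s_1=1/4, s_2=7/16, s_3=5/16)
  d_3[s_1] = 1/4*1/5 + 7/16*3/10 + 5/16*1/5 = 39/160
  d_3[s_2] = 1/4*13/20 + 7/16*7/20 + 5/16*2/5 = 141/320
  d_3[s_3] = 1/4*3/20 + 7/16*7/20 + 5/16*2/5 = 101/320
d_3 = (s_1=39/160, s_2=141/320, s_3=101/320)

Answer: 39/160 141/320 101/320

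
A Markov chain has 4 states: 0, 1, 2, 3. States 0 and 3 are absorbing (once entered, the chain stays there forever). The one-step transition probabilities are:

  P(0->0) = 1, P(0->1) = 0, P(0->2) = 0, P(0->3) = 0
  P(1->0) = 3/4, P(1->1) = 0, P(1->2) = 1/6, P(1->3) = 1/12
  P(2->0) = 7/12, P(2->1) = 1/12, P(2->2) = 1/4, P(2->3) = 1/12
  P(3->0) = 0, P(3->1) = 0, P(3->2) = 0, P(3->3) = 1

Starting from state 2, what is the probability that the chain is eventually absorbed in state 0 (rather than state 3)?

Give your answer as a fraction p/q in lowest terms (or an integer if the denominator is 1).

Let a_i = P(absorbed in 0 | start in state i).
Boundary conditions: a_0 = 1, a_3 = 0.
For each transient state i, a_i = sum_j P(i->j) * a_j:
  a_1 = 3/4*a_0 + 0*a_1 + 1/6*a_2 + 1/12*a_3
  a_2 = 7/12*a_0 + 1/12*a_1 + 1/4*a_2 + 1/12*a_3

Substituting a_0 = 1 and a_3 = 0, rearrange to (I - Q) a = r where r[i] = P(i -> 0):
  [1, -1/6] . (a_1, a_2) = 3/4
  [-1/12, 3/4] . (a_1, a_2) = 7/12

Solving yields:
  a_1 = 95/106
  a_2 = 93/106

Starting state is 2, so the absorption probability is a_2 = 93/106.

Answer: 93/106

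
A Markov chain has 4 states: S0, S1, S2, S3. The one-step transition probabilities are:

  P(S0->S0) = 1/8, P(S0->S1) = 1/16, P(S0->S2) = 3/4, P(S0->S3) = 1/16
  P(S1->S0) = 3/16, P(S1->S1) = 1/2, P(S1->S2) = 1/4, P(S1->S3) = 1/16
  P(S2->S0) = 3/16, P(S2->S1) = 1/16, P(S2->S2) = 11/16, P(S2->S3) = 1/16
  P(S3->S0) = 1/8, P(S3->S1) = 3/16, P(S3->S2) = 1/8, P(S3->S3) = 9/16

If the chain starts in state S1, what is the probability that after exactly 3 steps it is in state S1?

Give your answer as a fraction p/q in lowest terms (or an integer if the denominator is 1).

Answer: 411/2048

Derivation:
Computing P^3 by repeated multiplication:
P^1 =
  S0: [1/8, 1/16, 3/4, 1/16]
  S1: [3/16, 1/2, 1/4, 1/16]
  S2: [3/16, 1/16, 11/16, 1/16]
  S3: [1/8, 3/16, 1/8, 9/16]
P^2 =
  S0: [45/256, 25/256, 81/128, 3/32]
  S1: [11/64, 37/128, 57/128, 3/32]
  S2: [11/64, 25/256, 163/256, 3/32]
  S3: [37/256, 55/256, 19/64, 11/32]
P^3 =
  S0: [699/4096, 479/4096, 1235/2048, 7/64]
  S1: [175/1024, 411/2048, 1063/2048, 7/64]
  S2: [175/1024, 479/4096, 2469/4096, 7/64]
  S3: [643/4096, 817/4096, 419/1024, 15/64]

(P^3)[S1 -> S1] = 411/2048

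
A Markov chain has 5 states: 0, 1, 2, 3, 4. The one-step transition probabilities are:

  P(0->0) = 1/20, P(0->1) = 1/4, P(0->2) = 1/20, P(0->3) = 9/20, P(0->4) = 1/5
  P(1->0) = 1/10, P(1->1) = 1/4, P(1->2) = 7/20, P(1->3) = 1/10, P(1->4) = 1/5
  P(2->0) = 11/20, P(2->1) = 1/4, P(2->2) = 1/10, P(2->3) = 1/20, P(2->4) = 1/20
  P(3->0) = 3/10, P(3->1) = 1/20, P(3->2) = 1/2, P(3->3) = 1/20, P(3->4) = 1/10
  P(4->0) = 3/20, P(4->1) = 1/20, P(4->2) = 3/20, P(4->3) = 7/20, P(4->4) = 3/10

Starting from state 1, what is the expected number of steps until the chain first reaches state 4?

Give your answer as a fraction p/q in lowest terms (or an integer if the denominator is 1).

Let h_i = expected steps to first reach 4 from state i.
Boundary: h_4 = 0.
First-step equations for the other states:
  h_0 = 1 + 1/20*h_0 + 1/4*h_1 + 1/20*h_2 + 9/20*h_3 + 1/5*h_4
  h_1 = 1 + 1/10*h_0 + 1/4*h_1 + 7/20*h_2 + 1/10*h_3 + 1/5*h_4
  h_2 = 1 + 11/20*h_0 + 1/4*h_1 + 1/10*h_2 + 1/20*h_3 + 1/20*h_4
  h_3 = 1 + 3/10*h_0 + 1/20*h_1 + 1/2*h_2 + 1/20*h_3 + 1/10*h_4

Substituting h_4 = 0 and rearranging gives the linear system (I - Q) h = 1:
  [19/20, -1/4, -1/20, -9/20] . (h_0, h_1, h_2, h_3) = 1
  [-1/10, 3/4, -7/20, -1/10] . (h_0, h_1, h_2, h_3) = 1
  [-11/20, -1/4, 9/10, -1/20] . (h_0, h_1, h_2, h_3) = 1
  [-3/10, -1/20, -1/2, 19/20] . (h_0, h_1, h_2, h_3) = 1

Solving yields:
  h_0 = 227120/33331
  h_1 = 226180/33331
  h_2 = 252640/33331
  h_3 = 251680/33331

Starting state is 1, so the expected hitting time is h_1 = 226180/33331.

Answer: 226180/33331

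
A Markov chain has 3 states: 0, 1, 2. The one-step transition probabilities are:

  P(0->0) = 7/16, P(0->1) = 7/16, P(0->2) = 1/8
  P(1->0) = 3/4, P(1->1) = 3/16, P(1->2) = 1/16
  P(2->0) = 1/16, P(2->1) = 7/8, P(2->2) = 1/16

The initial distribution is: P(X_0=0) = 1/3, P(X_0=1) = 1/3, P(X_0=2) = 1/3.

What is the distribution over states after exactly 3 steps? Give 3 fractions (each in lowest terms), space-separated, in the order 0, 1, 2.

Propagating the distribution step by step (d_{t+1} = d_t * P):
d_0 = (0=1/3, 1=1/3, 2=1/3)
  d_1[0] = 1/3*7/16 + 1/3*3/4 + 1/3*1/16 = 5/12
  d_1[1] = 1/3*7/16 + 1/3*3/16 + 1/3*7/8 = 1/2
  d_1[2] = 1/3*1/8 + 1/3*1/16 + 1/3*1/16 = 1/12
d_1 = (0=5/12, 1=1/2, 2=1/12)
  d_2[0] = 5/12*7/16 + 1/2*3/4 + 1/12*1/16 = 9/16
  d_2[1] = 5/12*7/16 + 1/2*3/16 + 1/12*7/8 = 67/192
  d_2[2] = 5/12*1/8 + 1/2*1/16 + 1/12*1/16 = 17/192
d_2 = (0=9/16, 1=67/192, 2=17/192)
  d_3[0] = 9/16*7/16 + 67/192*3/4 + 17/192*1/16 = 1577/3072
  d_3[1] = 9/16*7/16 + 67/192*3/16 + 17/192*7/8 = 1195/3072
  d_3[2] = 9/16*1/8 + 67/192*1/16 + 17/192*1/16 = 25/256
d_3 = (0=1577/3072, 1=1195/3072, 2=25/256)

Answer: 1577/3072 1195/3072 25/256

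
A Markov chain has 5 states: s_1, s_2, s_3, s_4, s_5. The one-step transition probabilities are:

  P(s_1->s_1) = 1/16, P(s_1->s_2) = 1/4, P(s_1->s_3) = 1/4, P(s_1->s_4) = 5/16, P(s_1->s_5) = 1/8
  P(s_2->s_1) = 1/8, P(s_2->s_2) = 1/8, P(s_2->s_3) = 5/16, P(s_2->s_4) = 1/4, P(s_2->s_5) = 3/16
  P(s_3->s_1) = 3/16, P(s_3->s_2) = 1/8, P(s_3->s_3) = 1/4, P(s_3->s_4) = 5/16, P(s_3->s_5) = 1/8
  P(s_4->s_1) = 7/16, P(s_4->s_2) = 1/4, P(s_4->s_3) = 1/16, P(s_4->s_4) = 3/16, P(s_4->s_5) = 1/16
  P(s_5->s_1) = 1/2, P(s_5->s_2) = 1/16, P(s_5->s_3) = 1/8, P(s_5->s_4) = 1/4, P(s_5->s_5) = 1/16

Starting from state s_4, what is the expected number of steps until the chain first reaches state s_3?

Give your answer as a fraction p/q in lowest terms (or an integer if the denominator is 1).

Answer: 17160/2953

Derivation:
Let h_i = expected steps to first reach s_3 from state i.
Boundary: h_s_3 = 0.
First-step equations for the other states:
  h_s_1 = 1 + 1/16*h_s_1 + 1/4*h_s_2 + 1/4*h_s_3 + 5/16*h_s_4 + 1/8*h_s_5
  h_s_2 = 1 + 1/8*h_s_1 + 1/8*h_s_2 + 5/16*h_s_3 + 1/4*h_s_4 + 3/16*h_s_5
  h_s_4 = 1 + 7/16*h_s_1 + 1/4*h_s_2 + 1/16*h_s_3 + 3/16*h_s_4 + 1/16*h_s_5
  h_s_5 = 1 + 1/2*h_s_1 + 1/16*h_s_2 + 1/8*h_s_3 + 1/4*h_s_4 + 1/16*h_s_5

Substituting h_s_3 = 0 and rearranging gives the linear system (I - Q) h = 1:
  [15/16, -1/4, -5/16, -1/8] . (h_s_1, h_s_2, h_s_4, h_s_5) = 1
  [-1/8, 7/8, -1/4, -3/16] . (h_s_1, h_s_2, h_s_4, h_s_5) = 1
  [-7/16, -1/4, 13/16, -1/16] . (h_s_1, h_s_2, h_s_4, h_s_5) = 1
  [-1/2, -1/16, -1/4, 15/16] . (h_s_1, h_s_2, h_s_4, h_s_5) = 1

Solving yields:
  h_s_1 = 14792/2953
  h_s_2 = 13936/2953
  h_s_4 = 17160/2953
  h_s_5 = 16544/2953

Starting state is s_4, so the expected hitting time is h_s_4 = 17160/2953.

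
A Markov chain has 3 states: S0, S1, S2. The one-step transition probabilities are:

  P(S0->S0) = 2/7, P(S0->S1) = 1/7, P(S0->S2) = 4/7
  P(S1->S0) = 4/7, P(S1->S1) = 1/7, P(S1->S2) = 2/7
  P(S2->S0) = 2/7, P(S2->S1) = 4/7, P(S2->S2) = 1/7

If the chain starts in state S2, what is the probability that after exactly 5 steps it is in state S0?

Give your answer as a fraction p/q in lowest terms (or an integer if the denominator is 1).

Answer: 6238/16807

Derivation:
Computing P^5 by repeated multiplication:
P^1 =
  S0: [2/7, 1/7, 4/7]
  S1: [4/7, 1/7, 2/7]
  S2: [2/7, 4/7, 1/7]
P^2 =
  S0: [16/49, 19/49, 2/7]
  S1: [16/49, 13/49, 20/49]
  S2: [22/49, 10/49, 17/49]
P^3 =
  S0: [136/343, 13/49, 116/343]
  S1: [124/343, 109/343, 110/343]
  S2: [118/343, 100/343, 125/343]
P^4 =
  S0: [124/343, 691/2401, 842/2401]
  S1: [904/2401, 673/2401, 824/2401]
  S2: [886/2401, 718/2401, 797/2401]
P^5 =
  S0: [6184/16807, 4927/16807, 5696/16807]
  S1: [6148/16807, 4873/16807, 5786/16807]
  S2: [6238/16807, 4792/16807, 5777/16807]

(P^5)[S2 -> S0] = 6238/16807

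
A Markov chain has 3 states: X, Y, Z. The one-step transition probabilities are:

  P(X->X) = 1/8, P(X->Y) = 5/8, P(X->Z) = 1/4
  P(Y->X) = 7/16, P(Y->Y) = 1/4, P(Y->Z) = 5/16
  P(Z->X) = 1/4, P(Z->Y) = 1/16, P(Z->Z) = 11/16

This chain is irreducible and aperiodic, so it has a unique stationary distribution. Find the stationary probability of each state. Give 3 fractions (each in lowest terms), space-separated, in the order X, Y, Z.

The stationary distribution satisfies pi = pi * P, i.e.:
  pi_X = 1/8*pi_X + 7/16*pi_Y + 1/4*pi_Z
  pi_Y = 5/8*pi_X + 1/4*pi_Y + 1/16*pi_Z
  pi_Z = 1/4*pi_X + 5/16*pi_Y + 11/16*pi_Z
with normalization: pi_X + pi_Y + pi_Z = 1.

Using the first 2 balance equations plus normalization, the linear system A*pi = b is:
  [-7/8, 7/16, 1/4] . pi = 0
  [5/8, -3/4, 1/16] . pi = 0
  [1, 1, 1] . pi = 1

Solving yields:
  pi_X = 55/207
  pi_Y = 6/23
  pi_Z = 98/207

Verification (pi * P):
  55/207*1/8 + 6/23*7/16 + 98/207*1/4 = 55/207 = pi_X  (ok)
  55/207*5/8 + 6/23*1/4 + 98/207*1/16 = 6/23 = pi_Y  (ok)
  55/207*1/4 + 6/23*5/16 + 98/207*11/16 = 98/207 = pi_Z  (ok)

Answer: 55/207 6/23 98/207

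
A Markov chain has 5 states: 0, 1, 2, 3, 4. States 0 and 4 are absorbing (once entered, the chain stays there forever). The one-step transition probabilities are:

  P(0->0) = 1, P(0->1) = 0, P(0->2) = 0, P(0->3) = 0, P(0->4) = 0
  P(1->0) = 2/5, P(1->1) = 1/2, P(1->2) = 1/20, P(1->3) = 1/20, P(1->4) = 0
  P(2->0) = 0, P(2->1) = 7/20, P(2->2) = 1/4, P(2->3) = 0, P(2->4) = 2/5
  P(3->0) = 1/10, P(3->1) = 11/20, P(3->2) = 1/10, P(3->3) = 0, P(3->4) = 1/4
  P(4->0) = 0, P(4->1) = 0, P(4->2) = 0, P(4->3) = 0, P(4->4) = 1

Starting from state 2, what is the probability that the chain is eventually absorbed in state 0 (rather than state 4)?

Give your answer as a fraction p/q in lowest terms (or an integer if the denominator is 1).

Let a_i = P(absorbed in 0 | start in state i).
Boundary conditions: a_0 = 1, a_4 = 0.
For each transient state i, a_i = sum_j P(i->j) * a_j:
  a_1 = 2/5*a_0 + 1/2*a_1 + 1/20*a_2 + 1/20*a_3 + 0*a_4
  a_2 = 0*a_0 + 7/20*a_1 + 1/4*a_2 + 0*a_3 + 2/5*a_4
  a_3 = 1/10*a_0 + 11/20*a_1 + 1/10*a_2 + 0*a_3 + 1/4*a_4

Substituting a_0 = 1 and a_4 = 0, rearrange to (I - Q) a = r where r[i] = P(i -> 0):
  [1/2, -1/20, -1/20] . (a_1, a_2, a_3) = 2/5
  [-7/20, 3/4, 0] . (a_1, a_2, a_3) = 0
  [-11/20, -1/10, 1] . (a_1, a_2, a_3) = 1/10

Solving yields:
  a_1 = 2430/2681
  a_2 = 162/383
  a_3 = 1718/2681

Starting state is 2, so the absorption probability is a_2 = 162/383.

Answer: 162/383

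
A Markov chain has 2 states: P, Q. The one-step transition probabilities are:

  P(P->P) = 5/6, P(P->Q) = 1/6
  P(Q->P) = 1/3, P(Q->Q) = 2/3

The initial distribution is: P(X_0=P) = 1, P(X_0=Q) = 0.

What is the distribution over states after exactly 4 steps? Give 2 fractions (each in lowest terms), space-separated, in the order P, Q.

Propagating the distribution step by step (d_{t+1} = d_t * P):
d_0 = (P=1, Q=0)
  d_1[P] = 1*5/6 + 0*1/3 = 5/6
  d_1[Q] = 1*1/6 + 0*2/3 = 1/6
d_1 = (P=5/6, Q=1/6)
  d_2[P] = 5/6*5/6 + 1/6*1/3 = 3/4
  d_2[Q] = 5/6*1/6 + 1/6*2/3 = 1/4
d_2 = (P=3/4, Q=1/4)
  d_3[P] = 3/4*5/6 + 1/4*1/3 = 17/24
  d_3[Q] = 3/4*1/6 + 1/4*2/3 = 7/24
d_3 = (P=17/24, Q=7/24)
  d_4[P] = 17/24*5/6 + 7/24*1/3 = 11/16
  d_4[Q] = 17/24*1/6 + 7/24*2/3 = 5/16
d_4 = (P=11/16, Q=5/16)

Answer: 11/16 5/16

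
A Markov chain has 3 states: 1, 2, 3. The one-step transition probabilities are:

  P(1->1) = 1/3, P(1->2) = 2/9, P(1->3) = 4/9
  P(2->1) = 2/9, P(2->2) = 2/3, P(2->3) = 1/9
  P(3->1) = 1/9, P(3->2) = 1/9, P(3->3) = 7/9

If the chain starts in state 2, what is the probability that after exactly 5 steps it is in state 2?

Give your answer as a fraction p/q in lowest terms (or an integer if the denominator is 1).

Answer: 19985/59049

Derivation:
Computing P^5 by repeated multiplication:
P^1 =
  1: [1/3, 2/9, 4/9]
  2: [2/9, 2/3, 1/9]
  3: [1/9, 1/9, 7/9]
P^2 =
  1: [17/81, 22/81, 14/27]
  2: [19/81, 41/81, 7/27]
  3: [4/27, 5/27, 2/3]
P^3 =
  1: [137/729, 208/729, 128/243]
  2: [160/729, 305/729, 88/243]
  3: [40/243, 56/243, 49/81]
P^4 =
  1: [1211/6561, 1906/6561, 1148/2187]
  2: [1354/6561, 2414/6561, 931/2187]
  3: [379/2187, 563/2187, 415/729]
P^5 =
  1: [10889/59049, 17302/59049, 10286/19683]
  2: [11683/59049, 19985/59049, 9127/19683]
  3: [3508/19683, 5381/19683, 3598/6561]

(P^5)[2 -> 2] = 19985/59049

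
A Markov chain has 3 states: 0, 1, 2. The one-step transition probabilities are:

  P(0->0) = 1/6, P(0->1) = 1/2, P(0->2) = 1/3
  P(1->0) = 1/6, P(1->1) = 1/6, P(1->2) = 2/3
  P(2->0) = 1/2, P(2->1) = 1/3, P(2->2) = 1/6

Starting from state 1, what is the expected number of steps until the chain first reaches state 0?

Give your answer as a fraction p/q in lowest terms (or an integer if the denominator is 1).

Answer: 54/17

Derivation:
Let h_i = expected steps to first reach 0 from state i.
Boundary: h_0 = 0.
First-step equations for the other states:
  h_1 = 1 + 1/6*h_0 + 1/6*h_1 + 2/3*h_2
  h_2 = 1 + 1/2*h_0 + 1/3*h_1 + 1/6*h_2

Substituting h_0 = 0 and rearranging gives the linear system (I - Q) h = 1:
  [5/6, -2/3] . (h_1, h_2) = 1
  [-1/3, 5/6] . (h_1, h_2) = 1

Solving yields:
  h_1 = 54/17
  h_2 = 42/17

Starting state is 1, so the expected hitting time is h_1 = 54/17.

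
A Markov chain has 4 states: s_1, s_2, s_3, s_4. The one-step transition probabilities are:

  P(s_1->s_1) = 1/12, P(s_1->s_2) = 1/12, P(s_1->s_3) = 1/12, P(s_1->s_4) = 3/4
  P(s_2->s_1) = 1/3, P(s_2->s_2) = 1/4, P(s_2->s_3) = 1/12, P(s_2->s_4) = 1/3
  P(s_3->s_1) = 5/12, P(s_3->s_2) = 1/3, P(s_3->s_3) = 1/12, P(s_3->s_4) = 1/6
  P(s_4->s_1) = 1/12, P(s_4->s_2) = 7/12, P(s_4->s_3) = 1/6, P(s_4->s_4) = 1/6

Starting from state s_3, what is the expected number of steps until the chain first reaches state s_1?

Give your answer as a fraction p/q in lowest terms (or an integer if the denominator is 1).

Let h_i = expected steps to first reach s_1 from state i.
Boundary: h_s_1 = 0.
First-step equations for the other states:
  h_s_2 = 1 + 1/3*h_s_1 + 1/4*h_s_2 + 1/12*h_s_3 + 1/3*h_s_4
  h_s_3 = 1 + 5/12*h_s_1 + 1/3*h_s_2 + 1/12*h_s_3 + 1/6*h_s_4
  h_s_4 = 1 + 1/12*h_s_1 + 7/12*h_s_2 + 1/6*h_s_3 + 1/6*h_s_4

Substituting h_s_1 = 0 and rearranging gives the linear system (I - Q) h = 1:
  [3/4, -1/12, -1/3] . (h_s_2, h_s_3, h_s_4) = 1
  [-1/3, 11/12, -1/6] . (h_s_2, h_s_3, h_s_4) = 1
  [-7/12, -1/6, 5/6] . (h_s_2, h_s_3, h_s_4) = 1

Solving yields:
  h_s_2 = 51/14
  h_s_3 = 45/14
  h_s_4 = 123/28

Starting state is s_3, so the expected hitting time is h_s_3 = 45/14.

Answer: 45/14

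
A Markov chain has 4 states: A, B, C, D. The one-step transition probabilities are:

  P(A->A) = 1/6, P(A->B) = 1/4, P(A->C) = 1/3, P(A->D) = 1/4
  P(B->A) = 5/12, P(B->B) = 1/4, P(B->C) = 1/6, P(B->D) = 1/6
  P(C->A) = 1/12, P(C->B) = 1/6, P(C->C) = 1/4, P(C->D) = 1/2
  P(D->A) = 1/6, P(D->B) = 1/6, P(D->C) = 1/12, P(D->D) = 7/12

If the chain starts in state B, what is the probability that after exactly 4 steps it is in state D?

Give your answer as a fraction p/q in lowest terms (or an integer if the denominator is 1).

Answer: 239/576

Derivation:
Computing P^4 by repeated multiplication:
P^1 =
  A: [1/6, 1/4, 1/3, 1/4]
  B: [5/12, 1/4, 1/6, 1/6]
  C: [1/12, 1/6, 1/4, 1/2]
  D: [1/6, 1/6, 1/12, 7/12]
P^2 =
  A: [29/144, 29/144, 29/144, 19/48]
  B: [31/144, 2/9, 17/72, 47/144]
  C: [3/16, 3/16, 23/144, 67/144]
  D: [29/144, 7/36, 11/72, 65/144]
P^3 =
  A: [173/864, 173/864, 53/288, 359/864]
  B: [175/864, 13/64, 337/1728, 115/288]
  C: [173/864, 19/96, 149/864, 371/864]
  D: [175/864, 115/576, 101/576, 365/864]
P^4 =
  A: [29/144, 1037/5184, 937/5184, 361/864]
  B: [1043/5184, 4157/20736, 3803/20736, 239/576]
  C: [523/2592, 259/1296, 463/2592, 34/81]
  D: [349/1728, 4151/20736, 1243/6912, 2167/5184]

(P^4)[B -> D] = 239/576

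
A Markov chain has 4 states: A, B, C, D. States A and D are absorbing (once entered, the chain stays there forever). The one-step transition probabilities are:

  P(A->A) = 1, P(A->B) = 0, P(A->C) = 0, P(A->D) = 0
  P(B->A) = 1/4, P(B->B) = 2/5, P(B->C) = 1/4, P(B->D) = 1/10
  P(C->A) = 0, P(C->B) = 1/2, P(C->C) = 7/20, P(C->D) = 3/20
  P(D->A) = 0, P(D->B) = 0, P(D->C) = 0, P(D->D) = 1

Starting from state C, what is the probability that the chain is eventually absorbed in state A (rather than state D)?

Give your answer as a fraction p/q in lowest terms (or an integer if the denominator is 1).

Answer: 25/53

Derivation:
Let a_i = P(absorbed in A | start in state i).
Boundary conditions: a_A = 1, a_D = 0.
For each transient state i, a_i = sum_j P(i->j) * a_j:
  a_B = 1/4*a_A + 2/5*a_B + 1/4*a_C + 1/10*a_D
  a_C = 0*a_A + 1/2*a_B + 7/20*a_C + 3/20*a_D

Substituting a_A = 1 and a_D = 0, rearrange to (I - Q) a = r where r[i] = P(i -> A):
  [3/5, -1/4] . (a_B, a_C) = 1/4
  [-1/2, 13/20] . (a_B, a_C) = 0

Solving yields:
  a_B = 65/106
  a_C = 25/53

Starting state is C, so the absorption probability is a_C = 25/53.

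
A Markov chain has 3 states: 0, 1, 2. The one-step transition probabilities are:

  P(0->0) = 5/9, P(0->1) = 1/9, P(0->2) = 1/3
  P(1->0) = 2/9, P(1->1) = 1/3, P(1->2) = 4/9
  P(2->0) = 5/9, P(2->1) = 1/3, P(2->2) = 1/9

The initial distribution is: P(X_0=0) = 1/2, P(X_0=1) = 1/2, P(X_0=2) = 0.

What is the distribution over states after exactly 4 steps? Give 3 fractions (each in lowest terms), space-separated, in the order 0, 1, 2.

Answer: 350/729 499/2187 638/2187

Derivation:
Propagating the distribution step by step (d_{t+1} = d_t * P):
d_0 = (0=1/2, 1=1/2, 2=0)
  d_1[0] = 1/2*5/9 + 1/2*2/9 + 0*5/9 = 7/18
  d_1[1] = 1/2*1/9 + 1/2*1/3 + 0*1/3 = 2/9
  d_1[2] = 1/2*1/3 + 1/2*4/9 + 0*1/9 = 7/18
d_1 = (0=7/18, 1=2/9, 2=7/18)
  d_2[0] = 7/18*5/9 + 2/9*2/9 + 7/18*5/9 = 13/27
  d_2[1] = 7/18*1/9 + 2/9*1/3 + 7/18*1/3 = 20/81
  d_2[2] = 7/18*1/3 + 2/9*4/9 + 7/18*1/9 = 22/81
d_2 = (0=13/27, 1=20/81, 2=22/81)
  d_3[0] = 13/27*5/9 + 20/81*2/9 + 22/81*5/9 = 115/243
  d_3[1] = 13/27*1/9 + 20/81*1/3 + 22/81*1/3 = 55/243
  d_3[2] = 13/27*1/3 + 20/81*4/9 + 22/81*1/9 = 73/243
d_3 = (0=115/243, 1=55/243, 2=73/243)
  d_4[0] = 115/243*5/9 + 55/243*2/9 + 73/243*5/9 = 350/729
  d_4[1] = 115/243*1/9 + 55/243*1/3 + 73/243*1/3 = 499/2187
  d_4[2] = 115/243*1/3 + 55/243*4/9 + 73/243*1/9 = 638/2187
d_4 = (0=350/729, 1=499/2187, 2=638/2187)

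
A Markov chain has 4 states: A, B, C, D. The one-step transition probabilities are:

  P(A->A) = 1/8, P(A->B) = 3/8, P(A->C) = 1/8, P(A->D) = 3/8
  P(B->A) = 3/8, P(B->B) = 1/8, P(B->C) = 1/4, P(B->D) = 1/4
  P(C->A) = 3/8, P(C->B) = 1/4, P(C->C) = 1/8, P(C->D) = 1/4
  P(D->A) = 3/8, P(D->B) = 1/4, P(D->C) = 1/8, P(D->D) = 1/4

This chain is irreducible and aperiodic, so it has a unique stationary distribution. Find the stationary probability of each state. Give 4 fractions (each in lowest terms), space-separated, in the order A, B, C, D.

Answer: 3/10 23/90 113/720 23/80

Derivation:
The stationary distribution satisfies pi = pi * P, i.e.:
  pi_A = 1/8*pi_A + 3/8*pi_B + 3/8*pi_C + 3/8*pi_D
  pi_B = 3/8*pi_A + 1/8*pi_B + 1/4*pi_C + 1/4*pi_D
  pi_C = 1/8*pi_A + 1/4*pi_B + 1/8*pi_C + 1/8*pi_D
  pi_D = 3/8*pi_A + 1/4*pi_B + 1/4*pi_C + 1/4*pi_D
with normalization: pi_A + pi_B + pi_C + pi_D = 1.

Using the first 3 balance equations plus normalization, the linear system A*pi = b is:
  [-7/8, 3/8, 3/8, 3/8] . pi = 0
  [3/8, -7/8, 1/4, 1/4] . pi = 0
  [1/8, 1/4, -7/8, 1/8] . pi = 0
  [1, 1, 1, 1] . pi = 1

Solving yields:
  pi_A = 3/10
  pi_B = 23/90
  pi_C = 113/720
  pi_D = 23/80

Verification (pi * P):
  3/10*1/8 + 23/90*3/8 + 113/720*3/8 + 23/80*3/8 = 3/10 = pi_A  (ok)
  3/10*3/8 + 23/90*1/8 + 113/720*1/4 + 23/80*1/4 = 23/90 = pi_B  (ok)
  3/10*1/8 + 23/90*1/4 + 113/720*1/8 + 23/80*1/8 = 113/720 = pi_C  (ok)
  3/10*3/8 + 23/90*1/4 + 113/720*1/4 + 23/80*1/4 = 23/80 = pi_D  (ok)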